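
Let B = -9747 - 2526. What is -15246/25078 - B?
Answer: 153883524/12539 ≈ 12272.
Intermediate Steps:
B = -12273
-15246/25078 - B = -15246/25078 - 1*(-12273) = -15246*1/25078 + 12273 = -7623/12539 + 12273 = 153883524/12539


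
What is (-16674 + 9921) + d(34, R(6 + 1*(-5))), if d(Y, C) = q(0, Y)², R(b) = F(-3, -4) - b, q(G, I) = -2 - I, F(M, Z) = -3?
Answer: -5457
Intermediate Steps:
R(b) = -3 - b
d(Y, C) = (-2 - Y)²
(-16674 + 9921) + d(34, R(6 + 1*(-5))) = (-16674 + 9921) + (2 + 34)² = -6753 + 36² = -6753 + 1296 = -5457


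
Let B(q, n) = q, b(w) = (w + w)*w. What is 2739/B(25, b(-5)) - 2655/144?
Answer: 36449/400 ≈ 91.123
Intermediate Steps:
b(w) = 2*w² (b(w) = (2*w)*w = 2*w²)
2739/B(25, b(-5)) - 2655/144 = 2739/25 - 2655/144 = 2739*(1/25) - 2655*1/144 = 2739/25 - 295/16 = 36449/400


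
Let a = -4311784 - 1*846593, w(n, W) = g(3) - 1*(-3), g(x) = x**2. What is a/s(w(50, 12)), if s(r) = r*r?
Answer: -573153/16 ≈ -35822.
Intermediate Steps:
w(n, W) = 12 (w(n, W) = 3**2 - 1*(-3) = 9 + 3 = 12)
a = -5158377 (a = -4311784 - 846593 = -5158377)
s(r) = r**2
a/s(w(50, 12)) = -5158377/(12**2) = -5158377/144 = -5158377*1/144 = -573153/16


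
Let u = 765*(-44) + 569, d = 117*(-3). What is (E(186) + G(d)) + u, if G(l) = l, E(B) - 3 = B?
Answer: -33253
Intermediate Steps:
E(B) = 3 + B
d = -351
u = -33091 (u = -33660 + 569 = -33091)
(E(186) + G(d)) + u = ((3 + 186) - 351) - 33091 = (189 - 351) - 33091 = -162 - 33091 = -33253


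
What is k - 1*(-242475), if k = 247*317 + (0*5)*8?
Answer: 320774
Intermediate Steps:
k = 78299 (k = 78299 + 0*8 = 78299 + 0 = 78299)
k - 1*(-242475) = 78299 - 1*(-242475) = 78299 + 242475 = 320774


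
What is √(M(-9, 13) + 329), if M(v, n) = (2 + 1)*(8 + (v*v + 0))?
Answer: 2*√149 ≈ 24.413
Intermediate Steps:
M(v, n) = 24 + 3*v² (M(v, n) = 3*(8 + (v² + 0)) = 3*(8 + v²) = 24 + 3*v²)
√(M(-9, 13) + 329) = √((24 + 3*(-9)²) + 329) = √((24 + 3*81) + 329) = √((24 + 243) + 329) = √(267 + 329) = √596 = 2*√149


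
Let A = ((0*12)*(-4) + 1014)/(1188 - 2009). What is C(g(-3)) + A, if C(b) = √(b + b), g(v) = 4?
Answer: -1014/821 + 2*√2 ≈ 1.5933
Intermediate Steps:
A = -1014/821 (A = (0*(-4) + 1014)/(-821) = (0 + 1014)*(-1/821) = 1014*(-1/821) = -1014/821 ≈ -1.2351)
C(b) = √2*√b (C(b) = √(2*b) = √2*√b)
C(g(-3)) + A = √2*√4 - 1014/821 = √2*2 - 1014/821 = 2*√2 - 1014/821 = -1014/821 + 2*√2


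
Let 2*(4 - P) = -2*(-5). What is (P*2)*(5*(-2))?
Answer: 20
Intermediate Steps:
P = -1 (P = 4 - (-1)*(-5) = 4 - ½*10 = 4 - 5 = -1)
(P*2)*(5*(-2)) = (-1*2)*(5*(-2)) = -2*(-10) = 20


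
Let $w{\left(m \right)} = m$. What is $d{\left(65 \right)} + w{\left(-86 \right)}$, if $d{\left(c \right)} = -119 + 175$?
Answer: $-30$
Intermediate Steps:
$d{\left(c \right)} = 56$
$d{\left(65 \right)} + w{\left(-86 \right)} = 56 - 86 = -30$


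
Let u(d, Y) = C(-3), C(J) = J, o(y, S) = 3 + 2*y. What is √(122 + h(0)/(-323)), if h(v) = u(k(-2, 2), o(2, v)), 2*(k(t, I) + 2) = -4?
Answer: √12729107/323 ≈ 11.046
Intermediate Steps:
k(t, I) = -4 (k(t, I) = -2 + (½)*(-4) = -2 - 2 = -4)
u(d, Y) = -3
h(v) = -3
√(122 + h(0)/(-323)) = √(122 - 3/(-323)) = √(122 - 3*(-1/323)) = √(122 + 3/323) = √(39409/323) = √12729107/323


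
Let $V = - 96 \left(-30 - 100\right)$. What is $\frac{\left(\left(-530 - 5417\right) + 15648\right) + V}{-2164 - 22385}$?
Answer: $- \frac{22181}{24549} \approx -0.90354$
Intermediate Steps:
$V = 12480$ ($V = \left(-96\right) \left(-130\right) = 12480$)
$\frac{\left(\left(-530 - 5417\right) + 15648\right) + V}{-2164 - 22385} = \frac{\left(\left(-530 - 5417\right) + 15648\right) + 12480}{-2164 - 22385} = \frac{\left(-5947 + 15648\right) + 12480}{-24549} = \left(9701 + 12480\right) \left(- \frac{1}{24549}\right) = 22181 \left(- \frac{1}{24549}\right) = - \frac{22181}{24549}$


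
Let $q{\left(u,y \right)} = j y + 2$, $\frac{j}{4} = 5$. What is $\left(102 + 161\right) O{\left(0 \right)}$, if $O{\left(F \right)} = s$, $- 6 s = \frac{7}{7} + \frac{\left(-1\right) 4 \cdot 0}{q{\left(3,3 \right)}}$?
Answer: $- \frac{263}{6} \approx -43.833$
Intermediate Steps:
$j = 20$ ($j = 4 \cdot 5 = 20$)
$q{\left(u,y \right)} = 2 + 20 y$ ($q{\left(u,y \right)} = 20 y + 2 = 2 + 20 y$)
$s = - \frac{1}{6}$ ($s = - \frac{\frac{7}{7} + \frac{\left(-1\right) 4 \cdot 0}{2 + 20 \cdot 3}}{6} = - \frac{7 \cdot \frac{1}{7} + \frac{\left(-4\right) 0}{2 + 60}}{6} = - \frac{1 + \frac{0}{62}}{6} = - \frac{1 + 0 \cdot \frac{1}{62}}{6} = - \frac{1 + 0}{6} = \left(- \frac{1}{6}\right) 1 = - \frac{1}{6} \approx -0.16667$)
$O{\left(F \right)} = - \frac{1}{6}$
$\left(102 + 161\right) O{\left(0 \right)} = \left(102 + 161\right) \left(- \frac{1}{6}\right) = 263 \left(- \frac{1}{6}\right) = - \frac{263}{6}$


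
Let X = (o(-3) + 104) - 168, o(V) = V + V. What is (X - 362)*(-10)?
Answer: 4320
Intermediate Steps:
o(V) = 2*V
X = -70 (X = (2*(-3) + 104) - 168 = (-6 + 104) - 168 = 98 - 168 = -70)
(X - 362)*(-10) = (-70 - 362)*(-10) = -432*(-10) = 4320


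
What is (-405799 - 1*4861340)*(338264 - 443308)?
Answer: 553281349116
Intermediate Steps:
(-405799 - 1*4861340)*(338264 - 443308) = (-405799 - 4861340)*(-105044) = -5267139*(-105044) = 553281349116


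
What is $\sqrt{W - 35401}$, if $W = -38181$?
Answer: $i \sqrt{73582} \approx 271.26 i$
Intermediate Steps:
$\sqrt{W - 35401} = \sqrt{-38181 - 35401} = \sqrt{-73582} = i \sqrt{73582}$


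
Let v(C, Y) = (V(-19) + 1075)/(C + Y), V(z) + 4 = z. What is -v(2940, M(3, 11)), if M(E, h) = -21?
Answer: -1052/2919 ≈ -0.36040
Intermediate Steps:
V(z) = -4 + z
v(C, Y) = 1052/(C + Y) (v(C, Y) = ((-4 - 19) + 1075)/(C + Y) = (-23 + 1075)/(C + Y) = 1052/(C + Y))
-v(2940, M(3, 11)) = -1052/(2940 - 21) = -1052/2919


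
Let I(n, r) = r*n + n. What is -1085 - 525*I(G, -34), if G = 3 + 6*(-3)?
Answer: -260960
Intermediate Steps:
G = -15 (G = 3 - 18 = -15)
I(n, r) = n + n*r (I(n, r) = n*r + n = n + n*r)
-1085 - 525*I(G, -34) = -1085 - (-7875)*(1 - 34) = -1085 - (-7875)*(-33) = -1085 - 525*495 = -1085 - 259875 = -260960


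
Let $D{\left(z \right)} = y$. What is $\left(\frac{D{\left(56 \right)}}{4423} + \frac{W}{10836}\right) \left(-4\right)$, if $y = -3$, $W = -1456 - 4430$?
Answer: $\frac{2896254}{1331323} \approx 2.1755$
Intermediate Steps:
$W = -5886$
$D{\left(z \right)} = -3$
$\left(\frac{D{\left(56 \right)}}{4423} + \frac{W}{10836}\right) \left(-4\right) = \left(- \frac{3}{4423} - \frac{5886}{10836}\right) \left(-4\right) = \left(\left(-3\right) \frac{1}{4423} - \frac{327}{602}\right) \left(-4\right) = \left(- \frac{3}{4423} - \frac{327}{602}\right) \left(-4\right) = \left(- \frac{1448127}{2662646}\right) \left(-4\right) = \frac{2896254}{1331323}$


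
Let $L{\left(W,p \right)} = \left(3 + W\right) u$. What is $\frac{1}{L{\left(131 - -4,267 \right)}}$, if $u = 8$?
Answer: $\frac{1}{1104} \approx 0.0009058$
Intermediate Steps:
$L{\left(W,p \right)} = 24 + 8 W$ ($L{\left(W,p \right)} = \left(3 + W\right) 8 = 24 + 8 W$)
$\frac{1}{L{\left(131 - -4,267 \right)}} = \frac{1}{24 + 8 \left(131 - -4\right)} = \frac{1}{24 + 8 \left(131 + 4\right)} = \frac{1}{24 + 8 \cdot 135} = \frac{1}{24 + 1080} = \frac{1}{1104}$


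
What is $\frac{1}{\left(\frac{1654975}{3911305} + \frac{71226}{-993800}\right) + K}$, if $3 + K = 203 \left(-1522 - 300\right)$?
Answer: $- \frac{388705490900}{143769974600937593} \approx -2.7037 \cdot 10^{-6}$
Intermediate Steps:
$K = -369869$ ($K = -3 + 203 \left(-1522 - 300\right) = -3 + 203 \left(-1822\right) = -3 - 369866 = -369869$)
$\frac{1}{\left(\frac{1654975}{3911305} + \frac{71226}{-993800}\right) + K} = \frac{1}{\left(\frac{1654975}{3911305} + \frac{71226}{-993800}\right) - 369869} = \frac{1}{\left(1654975 \cdot \frac{1}{3911305} + 71226 \left(- \frac{1}{993800}\right)\right) - 369869} = \frac{1}{\left(\frac{330995}{782261} - \frac{35613}{496900}\right) - 369869} = \frac{1}{\frac{136612754507}{388705490900} - 369869} = \frac{1}{- \frac{143769974600937593}{388705490900}} = - \frac{388705490900}{143769974600937593}$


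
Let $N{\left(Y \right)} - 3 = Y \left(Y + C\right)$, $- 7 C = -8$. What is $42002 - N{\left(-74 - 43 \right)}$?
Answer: $\frac{199106}{7} \approx 28444.0$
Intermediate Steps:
$C = \frac{8}{7}$ ($C = \left(- \frac{1}{7}\right) \left(-8\right) = \frac{8}{7} \approx 1.1429$)
$N{\left(Y \right)} = 3 + Y \left(\frac{8}{7} + Y\right)$ ($N{\left(Y \right)} = 3 + Y \left(Y + \frac{8}{7}\right) = 3 + Y \left(\frac{8}{7} + Y\right)$)
$42002 - N{\left(-74 - 43 \right)} = 42002 - \left(3 + \left(-74 - 43\right)^{2} + \frac{8 \left(-74 - 43\right)}{7}\right) = 42002 - \left(3 + \left(-117\right)^{2} + \frac{8}{7} \left(-117\right)\right) = 42002 - \left(3 + 13689 - \frac{936}{7}\right) = 42002 - \frac{94908}{7} = \frac{199106}{7}$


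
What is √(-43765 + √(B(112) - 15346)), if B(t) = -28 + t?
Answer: √(-43765 + I*√15262) ≈ 0.2953 + 209.2*I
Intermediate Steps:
√(-43765 + √(B(112) - 15346)) = √(-43765 + √((-28 + 112) - 15346)) = √(-43765 + √(84 - 15346)) = √(-43765 + √(-15262)) = √(-43765 + I*√15262)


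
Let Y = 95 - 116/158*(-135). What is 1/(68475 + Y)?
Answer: 79/5424860 ≈ 1.4563e-5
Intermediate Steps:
Y = 15335/79 (Y = 95 - 116*1/158*(-135) = 95 - 58/79*(-135) = 95 + 7830/79 = 15335/79 ≈ 194.11)
1/(68475 + Y) = 1/(68475 + 15335/79) = 1/(5424860/79) = 79/5424860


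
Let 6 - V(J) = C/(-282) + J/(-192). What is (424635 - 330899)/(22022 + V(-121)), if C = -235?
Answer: 17997312/4229095 ≈ 4.2556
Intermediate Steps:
V(J) = 31/6 + J/192 (V(J) = 6 - (-235/(-282) + J/(-192)) = 6 - (-235*(-1/282) + J*(-1/192)) = 6 - (⅚ - J/192) = 6 + (-⅚ + J/192) = 31/6 + J/192)
(424635 - 330899)/(22022 + V(-121)) = (424635 - 330899)/(22022 + (31/6 + (1/192)*(-121))) = 93736/(22022 + (31/6 - 121/192)) = 93736/(22022 + 871/192) = 93736/(4229095/192) = 93736*(192/4229095) = 17997312/4229095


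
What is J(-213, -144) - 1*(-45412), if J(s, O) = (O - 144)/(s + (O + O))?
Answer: 7583900/167 ≈ 45413.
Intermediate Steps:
J(s, O) = (-144 + O)/(s + 2*O)
J(-213, -144) - 1*(-45412) = (-144 - 144)/(-213 + 2*(-144)) - 1*(-45412) = -288/(-213 - 288) + 45412 = -288/(-501) + 45412 = -1/501*(-288) + 45412 = 96/167 + 45412 = 7583900/167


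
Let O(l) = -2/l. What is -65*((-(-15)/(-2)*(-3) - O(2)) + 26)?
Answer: -6435/2 ≈ -3217.5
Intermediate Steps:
-65*((-(-15)/(-2)*(-3) - O(2)) + 26) = -65*((-(-15)/(-2)*(-3) - (-2)/2) + 26) = -65*((-(-15)*(-1)/2*(-3) - (-2)/2) + 26) = -65*((-5*3/2*(-3) - 1*(-1)) + 26) = -65*((-15/2*(-3) + 1) + 26) = -65*((45/2 + 1) + 26) = -65*(47/2 + 26) = -65*99/2 = -6435/2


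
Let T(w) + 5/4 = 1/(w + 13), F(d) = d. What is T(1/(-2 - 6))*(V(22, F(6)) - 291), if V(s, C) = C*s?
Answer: 76797/412 ≈ 186.40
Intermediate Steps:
T(w) = -5/4 + 1/(13 + w) (T(w) = -5/4 + 1/(w + 13) = -5/4 + 1/(13 + w))
T(1/(-2 - 6))*(V(22, F(6)) - 291) = ((-61 - 5/(-2 - 6))/(4*(13 + 1/(-2 - 6))))*(6*22 - 291) = ((-61 - 5/(-8))/(4*(13 + 1/(-8))))*(132 - 291) = ((-61 - 5*(-⅛))/(4*(13 - ⅛)))*(-159) = ((-61 + 5/8)/(4*(103/8)))*(-159) = ((¼)*(8/103)*(-483/8))*(-159) = -483/412*(-159) = 76797/412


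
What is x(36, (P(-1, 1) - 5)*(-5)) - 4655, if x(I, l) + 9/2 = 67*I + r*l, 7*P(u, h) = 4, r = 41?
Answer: -18755/14 ≈ -1339.6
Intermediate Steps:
P(u, h) = 4/7 (P(u, h) = (⅐)*4 = 4/7)
x(I, l) = -9/2 + 41*l + 67*I (x(I, l) = -9/2 + (67*I + 41*l) = -9/2 + (41*l + 67*I) = -9/2 + 41*l + 67*I)
x(36, (P(-1, 1) - 5)*(-5)) - 4655 = (-9/2 + 41*((4/7 - 5)*(-5)) + 67*36) - 4655 = (-9/2 + 41*(-31/7*(-5)) + 2412) - 4655 = (-9/2 + 41*(155/7) + 2412) - 4655 = (-9/2 + 6355/7 + 2412) - 4655 = 46415/14 - 4655 = -18755/14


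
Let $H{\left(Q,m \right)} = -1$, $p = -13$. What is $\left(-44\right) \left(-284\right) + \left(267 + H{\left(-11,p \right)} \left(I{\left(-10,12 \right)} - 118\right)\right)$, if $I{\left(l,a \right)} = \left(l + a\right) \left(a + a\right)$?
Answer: $12833$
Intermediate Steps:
$I{\left(l,a \right)} = 2 a \left(a + l\right)$ ($I{\left(l,a \right)} = \left(a + l\right) 2 a = 2 a \left(a + l\right)$)
$\left(-44\right) \left(-284\right) + \left(267 + H{\left(-11,p \right)} \left(I{\left(-10,12 \right)} - 118\right)\right) = \left(-44\right) \left(-284\right) + \left(267 - \left(2 \cdot 12 \left(12 - 10\right) - 118\right)\right) = 12496 + \left(267 - \left(2 \cdot 12 \cdot 2 - 118\right)\right) = 12496 + \left(267 - \left(48 - 118\right)\right) = 12496 + \left(267 - -70\right) = 12496 + \left(267 + 70\right) = 12496 + 337 = 12833$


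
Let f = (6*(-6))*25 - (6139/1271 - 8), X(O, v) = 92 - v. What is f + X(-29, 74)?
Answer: -1116993/1271 ≈ -878.83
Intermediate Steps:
f = -1139871/1271 (f = -36*25 - (6139*(1/1271) - 8) = -900 - (6139/1271 - 8) = -900 - 1*(-4029/1271) = -900 + 4029/1271 = -1139871/1271 ≈ -896.83)
f + X(-29, 74) = -1139871/1271 + (92 - 1*74) = -1139871/1271 + (92 - 74) = -1139871/1271 + 18 = -1116993/1271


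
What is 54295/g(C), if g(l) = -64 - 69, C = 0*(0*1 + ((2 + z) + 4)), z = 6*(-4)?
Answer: -54295/133 ≈ -408.23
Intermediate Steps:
z = -24
C = 0 (C = 0*(0*1 + ((2 - 24) + 4)) = 0*(0 + (-22 + 4)) = 0*(0 - 18) = 0*(-18) = 0)
g(l) = -133
54295/g(C) = 54295/(-133) = 54295*(-1/133) = -54295/133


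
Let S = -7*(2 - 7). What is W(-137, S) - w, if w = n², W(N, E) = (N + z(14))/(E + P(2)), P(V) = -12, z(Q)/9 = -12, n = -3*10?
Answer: -20945/23 ≈ -910.65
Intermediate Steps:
n = -30
z(Q) = -108 (z(Q) = 9*(-12) = -108)
S = 35 (S = -7*(-5) = 35)
W(N, E) = (-108 + N)/(-12 + E) (W(N, E) = (N - 108)/(E - 12) = (-108 + N)/(-12 + E))
w = 900 (w = (-30)² = 900)
W(-137, S) - w = (-108 - 137)/(-12 + 35) - 1*900 = -245/23 - 900 = -20945/23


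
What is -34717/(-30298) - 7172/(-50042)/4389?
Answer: 346602845891/302476416942 ≈ 1.1459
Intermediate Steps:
-34717/(-30298) - 7172/(-50042)/4389 = -34717*(-1/30298) - 7172*(-1/50042)*(1/4389) = 34717/30298 + (3586/25021)*(1/4389) = 34717/30298 + 326/9983379 = 346602845891/302476416942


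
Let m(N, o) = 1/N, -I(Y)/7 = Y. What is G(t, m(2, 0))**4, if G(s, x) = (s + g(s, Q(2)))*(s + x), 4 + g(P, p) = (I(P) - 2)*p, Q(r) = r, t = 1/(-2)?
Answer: 0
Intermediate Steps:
t = -1/2 (t = 1*(-1/2) = -1/2 ≈ -0.50000)
I(Y) = -7*Y
g(P, p) = -4 + p*(-2 - 7*P) (g(P, p) = -4 + (-7*P - 2)*p = -4 + (-2 - 7*P)*p = -4 + p*(-2 - 7*P))
G(s, x) = (-8 - 13*s)*(s + x) (G(s, x) = (s + (-4 - 2*2 - 7*s*2))*(s + x) = (s + (-4 - 4 - 14*s))*(s + x) = (s + (-8 - 14*s))*(s + x) = (-8 - 13*s)*(s + x))
G(t, m(2, 0))**4 = (-13*(-1/2)**2 - 8*(-1/2) - 8/2 - 13*(-1/2)/2)**4 = (-13*1/4 + 4 - 8*1/2 - 13*(-1/2)*1/2)**4 = (-13/4 + 4 - 4 + 13/4)**4 = 0**4 = 0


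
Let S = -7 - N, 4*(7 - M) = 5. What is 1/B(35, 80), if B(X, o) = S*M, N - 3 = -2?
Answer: -1/46 ≈ -0.021739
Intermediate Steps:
M = 23/4 (M = 7 - ¼*5 = 7 - 5/4 = 23/4 ≈ 5.7500)
N = 1 (N = 3 - 2 = 1)
S = -8 (S = -7 - 1*1 = -7 - 1 = -8)
B(X, o) = -46 (B(X, o) = -8*23/4 = -46)
1/B(35, 80) = 1/(-46) = -1/46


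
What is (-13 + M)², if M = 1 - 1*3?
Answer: 225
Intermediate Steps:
M = -2 (M = 1 - 3 = -2)
(-13 + M)² = (-13 - 2)² = (-15)² = 225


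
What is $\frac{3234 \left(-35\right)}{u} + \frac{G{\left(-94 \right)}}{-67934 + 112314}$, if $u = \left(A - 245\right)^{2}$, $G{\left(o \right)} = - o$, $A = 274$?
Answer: $- \frac{2511646573}{18661790} \approx -134.59$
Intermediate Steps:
$u = 841$ ($u = \left(274 - 245\right)^{2} = 29^{2} = 841$)
$\frac{3234 \left(-35\right)}{u} + \frac{G{\left(-94 \right)}}{-67934 + 112314} = \frac{3234 \left(-35\right)}{841} + \frac{\left(-1\right) \left(-94\right)}{-67934 + 112314} = \left(-113190\right) \frac{1}{841} + \frac{94}{44380} = - \frac{113190}{841} + 94 \cdot \frac{1}{44380} = - \frac{113190}{841} + \frac{47}{22190} = - \frac{2511646573}{18661790}$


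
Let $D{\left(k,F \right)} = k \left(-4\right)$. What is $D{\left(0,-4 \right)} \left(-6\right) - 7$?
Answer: $-7$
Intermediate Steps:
$D{\left(k,F \right)} = - 4 k$
$D{\left(0,-4 \right)} \left(-6\right) - 7 = \left(-4\right) 0 \left(-6\right) - 7 = 0 \left(-6\right) - 7 = 0 - 7 = -7$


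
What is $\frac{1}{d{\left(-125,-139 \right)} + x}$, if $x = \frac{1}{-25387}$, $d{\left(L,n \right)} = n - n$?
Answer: $-25387$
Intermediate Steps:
$d{\left(L,n \right)} = 0$
$x = - \frac{1}{25387} \approx -3.939 \cdot 10^{-5}$
$\frac{1}{d{\left(-125,-139 \right)} + x} = \frac{1}{0 - \frac{1}{25387}} = \frac{1}{- \frac{1}{25387}} = -25387$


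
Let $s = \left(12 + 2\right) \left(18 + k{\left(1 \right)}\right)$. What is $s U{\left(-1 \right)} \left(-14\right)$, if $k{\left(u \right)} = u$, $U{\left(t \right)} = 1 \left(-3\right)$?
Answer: $11172$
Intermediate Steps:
$U{\left(t \right)} = -3$
$s = 266$ ($s = \left(12 + 2\right) \left(18 + 1\right) = 14 \cdot 19 = 266$)
$s U{\left(-1 \right)} \left(-14\right) = 266 \left(-3\right) \left(-14\right) = \left(-798\right) \left(-14\right) = 11172$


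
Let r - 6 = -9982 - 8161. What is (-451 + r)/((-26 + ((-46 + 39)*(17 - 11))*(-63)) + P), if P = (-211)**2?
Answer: -18588/47141 ≈ -0.39431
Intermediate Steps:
r = -18137 (r = 6 + (-9982 - 8161) = 6 - 18143 = -18137)
P = 44521
(-451 + r)/((-26 + ((-46 + 39)*(17 - 11))*(-63)) + P) = (-451 - 18137)/((-26 + ((-46 + 39)*(17 - 11))*(-63)) + 44521) = -18588/((-26 - 7*6*(-63)) + 44521) = -18588/((-26 - 42*(-63)) + 44521) = -18588/((-26 + 2646) + 44521) = -18588/(2620 + 44521) = -18588/47141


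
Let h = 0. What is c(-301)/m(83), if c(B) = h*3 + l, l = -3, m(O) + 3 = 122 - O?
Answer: -1/12 ≈ -0.083333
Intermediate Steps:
m(O) = 119 - O (m(O) = -3 + (122 - O) = 119 - O)
c(B) = -3 (c(B) = 0*3 - 3 = 0 - 3 = -3)
c(-301)/m(83) = -3/(119 - 1*83) = -3/(119 - 83) = -3/36 = -3*1/36 = -1/12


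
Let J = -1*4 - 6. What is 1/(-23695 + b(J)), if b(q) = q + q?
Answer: -1/23715 ≈ -4.2167e-5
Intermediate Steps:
J = -10 (J = -4 - 6 = -10)
b(q) = 2*q
1/(-23695 + b(J)) = 1/(-23695 + 2*(-10)) = 1/(-23695 - 20) = 1/(-23715) = -1/23715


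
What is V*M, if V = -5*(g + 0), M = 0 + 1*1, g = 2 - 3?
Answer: 5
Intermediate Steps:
g = -1
M = 1 (M = 0 + 1 = 1)
V = 5 (V = -5*(-1 + 0) = -5*(-1) = 5)
V*M = 5*1 = 5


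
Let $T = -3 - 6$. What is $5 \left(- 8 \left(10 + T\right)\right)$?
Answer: $-40$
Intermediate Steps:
$T = -9$ ($T = -3 - 6 = -9$)
$5 \left(- 8 \left(10 + T\right)\right) = 5 \left(- 8 \left(10 - 9\right)\right) = 5 \left(\left(-8\right) 1\right) = 5 \left(-8\right) = -40$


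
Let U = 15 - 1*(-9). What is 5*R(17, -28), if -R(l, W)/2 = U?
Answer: -240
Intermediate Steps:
U = 24 (U = 15 + 9 = 24)
R(l, W) = -48 (R(l, W) = -2*24 = -48)
5*R(17, -28) = 5*(-48) = -240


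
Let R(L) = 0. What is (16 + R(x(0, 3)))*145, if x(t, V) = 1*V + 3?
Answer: 2320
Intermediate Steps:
x(t, V) = 3 + V (x(t, V) = V + 3 = 3 + V)
(16 + R(x(0, 3)))*145 = (16 + 0)*145 = 16*145 = 2320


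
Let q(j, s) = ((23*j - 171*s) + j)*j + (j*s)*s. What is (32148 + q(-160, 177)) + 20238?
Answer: 496866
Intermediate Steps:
q(j, s) = j*s**2 + j*(-171*s + 24*j) (q(j, s) = ((-171*s + 23*j) + j)*j + j*s**2 = (-171*s + 24*j)*j + j*s**2 = j*(-171*s + 24*j) + j*s**2 = j*s**2 + j*(-171*s + 24*j))
(32148 + q(-160, 177)) + 20238 = (32148 - 160*(177**2 - 171*177 + 24*(-160))) + 20238 = (32148 - 160*(31329 - 30267 - 3840)) + 20238 = (32148 - 160*(-2778)) + 20238 = (32148 + 444480) + 20238 = 476628 + 20238 = 496866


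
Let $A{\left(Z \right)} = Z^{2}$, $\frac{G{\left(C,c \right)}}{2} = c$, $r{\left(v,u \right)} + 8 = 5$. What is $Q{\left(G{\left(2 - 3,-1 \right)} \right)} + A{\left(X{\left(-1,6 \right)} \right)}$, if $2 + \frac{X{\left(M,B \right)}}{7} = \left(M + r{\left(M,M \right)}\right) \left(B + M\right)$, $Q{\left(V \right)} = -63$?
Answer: $23653$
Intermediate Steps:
$r{\left(v,u \right)} = -3$ ($r{\left(v,u \right)} = -8 + 5 = -3$)
$G{\left(C,c \right)} = 2 c$
$X{\left(M,B \right)} = -14 + 7 \left(-3 + M\right) \left(B + M\right)$ ($X{\left(M,B \right)} = -14 + 7 \left(M - 3\right) \left(B + M\right) = -14 + 7 \left(-3 + M\right) \left(B + M\right)$)
$Q{\left(G{\left(2 - 3,-1 \right)} \right)} + A{\left(X{\left(-1,6 \right)} \right)} = -63 + \left(-14 - 126 - -21 + 7 \left(-1\right)^{2} + 7 \cdot 6 \left(-1\right)\right)^{2} = -63 + \left(-14 - 126 + 21 + 7 \cdot 1 - 42\right)^{2} = -63 + \left(-14 - 126 + 21 + 7 - 42\right)^{2} = -63 + \left(-154\right)^{2} = -63 + 23716 = 23653$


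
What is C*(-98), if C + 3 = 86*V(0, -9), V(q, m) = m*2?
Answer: 151998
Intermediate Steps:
V(q, m) = 2*m
C = -1551 (C = -3 + 86*(2*(-9)) = -3 + 86*(-18) = -3 - 1548 = -1551)
C*(-98) = -1551*(-98) = 151998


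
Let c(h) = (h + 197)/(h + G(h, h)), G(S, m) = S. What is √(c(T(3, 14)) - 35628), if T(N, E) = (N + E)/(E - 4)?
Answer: I*√41118410/34 ≈ 188.6*I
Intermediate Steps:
T(N, E) = (E + N)/(-4 + E)
c(h) = (197 + h)/(2*h) (c(h) = (h + 197)/(h + h) = (197 + h)/((2*h)) = (197 + h)*(1/(2*h)) = (197 + h)/(2*h))
√(c(T(3, 14)) - 35628) = √((197 + (14 + 3)/(-4 + 14))/(2*(((14 + 3)/(-4 + 14)))) - 35628) = √((197 + 17/10)/(2*((17/10))) - 35628) = √((197 + (⅒)*17)/(2*(((⅒)*17))) - 35628) = √((197 + 17/10)/(2*(17/10)) - 35628) = √((½)*(10/17)*(1987/10) - 35628) = √(1987/34 - 35628) = √(-1209365/34) = I*√41118410/34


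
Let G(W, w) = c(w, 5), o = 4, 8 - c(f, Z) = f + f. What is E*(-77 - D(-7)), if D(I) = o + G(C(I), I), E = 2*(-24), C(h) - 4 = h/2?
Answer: 4944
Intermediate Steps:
c(f, Z) = 8 - 2*f (c(f, Z) = 8 - (f + f) = 8 - 2*f)
C(h) = 4 + h/2
G(W, w) = 8 - 2*w
E = -48
D(I) = 12 - 2*I (D(I) = 4 + (8 - 2*I) = 12 - 2*I)
E*(-77 - D(-7)) = -48*(-77 - (12 - 2*(-7))) = -48*(-77 - (12 + 14)) = -48*(-77 - 1*26) = -48*(-77 - 26) = -48*(-103) = 4944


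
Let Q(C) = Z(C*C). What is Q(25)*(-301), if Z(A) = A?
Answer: -188125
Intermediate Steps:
Q(C) = C² (Q(C) = C*C = C²)
Q(25)*(-301) = 25²*(-301) = 625*(-301) = -188125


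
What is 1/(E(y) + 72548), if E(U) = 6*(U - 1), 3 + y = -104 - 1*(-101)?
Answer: 1/72506 ≈ 1.3792e-5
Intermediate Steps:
y = -6 (y = -3 + (-104 - 1*(-101)) = -3 + (-104 + 101) = -3 - 3 = -6)
E(U) = -6 + 6*U (E(U) = 6*(-1 + U) = -6 + 6*U)
1/(E(y) + 72548) = 1/((-6 + 6*(-6)) + 72548) = 1/((-6 - 36) + 72548) = 1/(-42 + 72548) = 1/72506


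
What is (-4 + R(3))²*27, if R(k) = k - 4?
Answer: 675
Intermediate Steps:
R(k) = -4 + k
(-4 + R(3))²*27 = (-4 + (-4 + 3))²*27 = (-4 - 1)²*27 = (-5)²*27 = 25*27 = 675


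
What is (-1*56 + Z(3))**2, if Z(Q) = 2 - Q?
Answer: 3249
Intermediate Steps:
(-1*56 + Z(3))**2 = (-1*56 + (2 - 1*3))**2 = (-56 + (2 - 3))**2 = (-56 - 1)**2 = (-57)**2 = 3249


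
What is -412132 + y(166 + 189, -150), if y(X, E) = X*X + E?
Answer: -286257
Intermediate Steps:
y(X, E) = E + X² (y(X, E) = X² + E = E + X²)
-412132 + y(166 + 189, -150) = -412132 + (-150 + (166 + 189)²) = -412132 + (-150 + 355²) = -412132 + (-150 + 126025) = -412132 + 125875 = -286257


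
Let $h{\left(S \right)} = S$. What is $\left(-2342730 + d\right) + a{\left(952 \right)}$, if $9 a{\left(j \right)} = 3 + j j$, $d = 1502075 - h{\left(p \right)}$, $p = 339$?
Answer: $- \frac{6662639}{9} \approx -7.4029 \cdot 10^{5}$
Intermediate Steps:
$d = 1501736$ ($d = 1502075 - 339 = 1501736$)
$a{\left(j \right)} = \frac{1}{3} + \frac{j^{2}}{9}$ ($a{\left(j \right)} = \frac{3 + j j}{9} = \frac{3 + j^{2}}{9} = \frac{1}{3} + \frac{j^{2}}{9}$)
$\left(-2342730 + d\right) + a{\left(952 \right)} = \left(-2342730 + 1501736\right) + \left(\frac{1}{3} + \frac{952^{2}}{9}\right) = -840994 + \left(\frac{1}{3} + \frac{1}{9} \cdot 906304\right) = -840994 + \left(\frac{1}{3} + \frac{906304}{9}\right) = -840994 + \frac{906307}{9} = - \frac{6662639}{9}$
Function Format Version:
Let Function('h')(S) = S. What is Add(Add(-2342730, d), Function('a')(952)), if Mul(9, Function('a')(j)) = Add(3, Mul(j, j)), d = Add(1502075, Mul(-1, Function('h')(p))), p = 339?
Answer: Rational(-6662639, 9) ≈ -7.4029e+5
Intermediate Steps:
d = 1501736 (d = Add(1502075, Mul(-1, 339)) = Add(1502075, -339) = 1501736)
Function('a')(j) = Add(Rational(1, 3), Mul(Rational(1, 9), Pow(j, 2))) (Function('a')(j) = Mul(Rational(1, 9), Add(3, Mul(j, j))) = Mul(Rational(1, 9), Add(3, Pow(j, 2))) = Add(Rational(1, 3), Mul(Rational(1, 9), Pow(j, 2))))
Add(Add(-2342730, d), Function('a')(952)) = Add(Add(-2342730, 1501736), Add(Rational(1, 3), Mul(Rational(1, 9), Pow(952, 2)))) = Add(-840994, Add(Rational(1, 3), Mul(Rational(1, 9), 906304))) = Add(-840994, Add(Rational(1, 3), Rational(906304, 9))) = Add(-840994, Rational(906307, 9)) = Rational(-6662639, 9)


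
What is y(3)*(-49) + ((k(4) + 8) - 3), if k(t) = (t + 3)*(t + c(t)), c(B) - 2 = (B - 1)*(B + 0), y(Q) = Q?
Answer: -16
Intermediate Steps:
c(B) = 2 + B*(-1 + B) (c(B) = 2 + (B - 1)*(B + 0) = 2 + (-1 + B)*B = 2 + B*(-1 + B))
k(t) = (2 + t²)*(3 + t) (k(t) = (t + 3)*(t + (2 + t² - t)) = (3 + t)*(2 + t²) = (2 + t²)*(3 + t))
y(3)*(-49) + ((k(4) + 8) - 3) = 3*(-49) + (((6 + 4³ + 2*4 + 3*4²) + 8) - 3) = -147 + (((6 + 64 + 8 + 3*16) + 8) - 3) = -147 + (((6 + 64 + 8 + 48) + 8) - 3) = -147 + ((126 + 8) - 3) = -147 + (134 - 3) = -147 + 131 = -16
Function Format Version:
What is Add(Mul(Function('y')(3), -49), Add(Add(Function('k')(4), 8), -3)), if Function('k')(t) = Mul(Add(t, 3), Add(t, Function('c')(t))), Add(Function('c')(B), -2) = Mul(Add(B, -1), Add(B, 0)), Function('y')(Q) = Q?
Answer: -16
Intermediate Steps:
Function('c')(B) = Add(2, Mul(B, Add(-1, B))) (Function('c')(B) = Add(2, Mul(Add(B, -1), Add(B, 0))) = Add(2, Mul(Add(-1, B), B)) = Add(2, Mul(B, Add(-1, B))))
Function('k')(t) = Mul(Add(2, Pow(t, 2)), Add(3, t)) (Function('k')(t) = Mul(Add(t, 3), Add(t, Add(2, Pow(t, 2), Mul(-1, t)))) = Mul(Add(3, t), Add(2, Pow(t, 2))) = Mul(Add(2, Pow(t, 2)), Add(3, t)))
Add(Mul(Function('y')(3), -49), Add(Add(Function('k')(4), 8), -3)) = Add(Mul(3, -49), Add(Add(Add(6, Pow(4, 3), Mul(2, 4), Mul(3, Pow(4, 2))), 8), -3)) = Add(-147, Add(Add(Add(6, 64, 8, Mul(3, 16)), 8), -3)) = Add(-147, Add(Add(Add(6, 64, 8, 48), 8), -3)) = Add(-147, Add(Add(126, 8), -3)) = Add(-147, Add(134, -3)) = Add(-147, 131) = -16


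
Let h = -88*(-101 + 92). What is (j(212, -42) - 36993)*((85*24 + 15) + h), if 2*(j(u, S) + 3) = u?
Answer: -105025830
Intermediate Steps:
j(u, S) = -3 + u/2
h = 792 (h = -88*(-9) = 792)
(j(212, -42) - 36993)*((85*24 + 15) + h) = ((-3 + (½)*212) - 36993)*((85*24 + 15) + 792) = ((-3 + 106) - 36993)*((2040 + 15) + 792) = (103 - 36993)*(2055 + 792) = -36890*2847 = -105025830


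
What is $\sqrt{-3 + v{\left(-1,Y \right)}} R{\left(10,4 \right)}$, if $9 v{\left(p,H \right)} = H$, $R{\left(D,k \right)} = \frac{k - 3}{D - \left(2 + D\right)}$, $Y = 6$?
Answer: $- \frac{i \sqrt{21}}{6} \approx - 0.76376 i$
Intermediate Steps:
$R{\left(D,k \right)} = \frac{3}{2} - \frac{k}{2}$ ($R{\left(D,k \right)} = \frac{-3 + k}{-2} = \left(-3 + k\right) \left(- \frac{1}{2}\right) = \frac{3}{2} - \frac{k}{2}$)
$v{\left(p,H \right)} = \frac{H}{9}$
$\sqrt{-3 + v{\left(-1,Y \right)}} R{\left(10,4 \right)} = \sqrt{-3 + \frac{1}{9} \cdot 6} \left(\frac{3}{2} - 2\right) = \sqrt{-3 + \frac{2}{3}} \left(\frac{3}{2} - 2\right) = \sqrt{- \frac{7}{3}} \left(- \frac{1}{2}\right) = \frac{i \sqrt{21}}{3} \left(- \frac{1}{2}\right) = - \frac{i \sqrt{21}}{6}$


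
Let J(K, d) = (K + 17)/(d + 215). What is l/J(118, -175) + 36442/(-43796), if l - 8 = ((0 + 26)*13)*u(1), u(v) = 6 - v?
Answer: 98990155/197082 ≈ 502.28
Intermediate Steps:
J(K, d) = (17 + K)/(215 + d)
l = 1698 (l = 8 + ((0 + 26)*13)*(6 - 1*1) = 8 + (26*13)*(6 - 1) = 8 + 338*5 = 8 + 1690 = 1698)
l/J(118, -175) + 36442/(-43796) = 1698/(((17 + 118)/(215 - 175))) + 36442/(-43796) = 1698/((135/40)) + 36442*(-1/43796) = 1698/(((1/40)*135)) - 18221/21898 = 1698/(27/8) - 18221/21898 = 1698*(8/27) - 18221/21898 = 4528/9 - 18221/21898 = 98990155/197082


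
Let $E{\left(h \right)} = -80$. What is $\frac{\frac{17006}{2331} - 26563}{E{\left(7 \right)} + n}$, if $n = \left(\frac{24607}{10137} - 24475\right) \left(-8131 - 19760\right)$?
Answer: $- \frac{209164651513}{5376184010001756} \approx -3.8906 \cdot 10^{-5}$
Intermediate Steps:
$n = \frac{2306385516996}{3379}$ ($n = \left(24607 \cdot \frac{1}{10137} - 24475\right) \left(-27891\right) = \left(\frac{24607}{10137} - 24475\right) \left(-27891\right) = \left(- \frac{248078468}{10137}\right) \left(-27891\right) = \frac{2306385516996}{3379} \approx 6.8256 \cdot 10^{8}$)
$\frac{\frac{17006}{2331} - 26563}{E{\left(7 \right)} + n} = \frac{\frac{17006}{2331} - 26563}{-80 + \frac{2306385516996}{3379}} = \frac{17006 \cdot \frac{1}{2331} - 26563}{\frac{2306385246676}{3379}} = \left(\frac{17006}{2331} - 26563\right) \frac{3379}{2306385246676} = \left(- \frac{61901347}{2331}\right) \frac{3379}{2306385246676} = - \frac{209164651513}{5376184010001756}$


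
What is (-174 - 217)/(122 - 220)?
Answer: 391/98 ≈ 3.9898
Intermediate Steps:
(-174 - 217)/(122 - 220) = -391/(-98) = -391*(-1/98) = 391/98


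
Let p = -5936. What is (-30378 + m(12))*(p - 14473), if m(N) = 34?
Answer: 619290696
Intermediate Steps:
(-30378 + m(12))*(p - 14473) = (-30378 + 34)*(-5936 - 14473) = -30344*(-20409) = 619290696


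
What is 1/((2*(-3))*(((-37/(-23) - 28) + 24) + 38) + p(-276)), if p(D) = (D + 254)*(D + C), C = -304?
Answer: 23/288566 ≈ 7.9704e-5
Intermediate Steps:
p(D) = (-304 + D)*(254 + D) (p(D) = (D + 254)*(D - 304) = (254 + D)*(-304 + D) = (-304 + D)*(254 + D))
1/((2*(-3))*(((-37/(-23) - 28) + 24) + 38) + p(-276)) = 1/((2*(-3))*(((-37/(-23) - 28) + 24) + 38) + (-77216 + (-276)**2 - 50*(-276))) = 1/(-6*(((-37*(-1/23) - 28) + 24) + 38) + (-77216 + 76176 + 13800)) = 1/(-6*(((37/23 - 28) + 24) + 38) + 12760) = 1/(-6*((-607/23 + 24) + 38) + 12760) = 1/(-6*(-55/23 + 38) + 12760) = 1/(-6*819/23 + 12760) = 1/(-4914/23 + 12760) = 1/(288566/23) = 23/288566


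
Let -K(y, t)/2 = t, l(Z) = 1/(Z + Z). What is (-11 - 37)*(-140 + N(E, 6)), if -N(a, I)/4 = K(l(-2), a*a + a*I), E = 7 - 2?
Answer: -14400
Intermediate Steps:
E = 5
l(Z) = 1/(2*Z)
K(y, t) = -2*t
N(a, I) = 8*a**2 + 8*I*a (N(a, I) = -(-8)*(a*a + a*I) = -(-8)*(a**2 + I*a) = -4*(-2*a**2 - 2*I*a) = 8*a**2 + 8*I*a)
(-11 - 37)*(-140 + N(E, 6)) = (-11 - 37)*(-140 + 8*5*(6 + 5)) = -48*(-140 + 8*5*11) = -48*(-140 + 440) = -48*300 = -14400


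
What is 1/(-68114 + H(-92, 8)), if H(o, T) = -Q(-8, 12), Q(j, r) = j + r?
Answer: -1/68118 ≈ -1.4680e-5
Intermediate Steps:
H(o, T) = -4 (H(o, T) = -(-8 + 12) = -1*4 = -4)
1/(-68114 + H(-92, 8)) = 1/(-68114 - 4) = 1/(-68118) = -1/68118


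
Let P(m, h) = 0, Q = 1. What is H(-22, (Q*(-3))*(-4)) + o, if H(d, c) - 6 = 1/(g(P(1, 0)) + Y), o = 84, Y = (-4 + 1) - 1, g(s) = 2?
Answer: 179/2 ≈ 89.500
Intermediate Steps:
Y = -4 (Y = -3 - 1 = -4)
H(d, c) = 11/2 (H(d, c) = 6 + 1/(2 - 4) = 6 + 1/(-2) = 6 - ½ = 11/2)
H(-22, (Q*(-3))*(-4)) + o = 11/2 + 84 = 179/2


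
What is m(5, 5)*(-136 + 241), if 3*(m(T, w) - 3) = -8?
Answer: 35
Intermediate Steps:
m(T, w) = ⅓ (m(T, w) = 3 + (⅓)*(-8) = 3 - 8/3 = ⅓)
m(5, 5)*(-136 + 241) = (-136 + 241)/3 = (⅓)*105 = 35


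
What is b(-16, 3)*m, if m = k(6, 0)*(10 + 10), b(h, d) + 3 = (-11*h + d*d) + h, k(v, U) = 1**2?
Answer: 3320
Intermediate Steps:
k(v, U) = 1
b(h, d) = -3 + d**2 - 10*h (b(h, d) = -3 + ((-11*h + d*d) + h) = -3 + ((-11*h + d**2) + h) = -3 + ((d**2 - 11*h) + h) = -3 + (d**2 - 10*h) = -3 + d**2 - 10*h)
m = 20 (m = 1*(10 + 10) = 1*20 = 20)
b(-16, 3)*m = (-3 + 3**2 - 10*(-16))*20 = (-3 + 9 + 160)*20 = 166*20 = 3320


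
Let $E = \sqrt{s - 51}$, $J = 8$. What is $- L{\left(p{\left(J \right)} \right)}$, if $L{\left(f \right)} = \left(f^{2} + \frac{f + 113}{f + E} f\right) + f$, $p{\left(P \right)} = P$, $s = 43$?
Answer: $\frac{4 \left(- 18 \sqrt{2} + 193 i\right)}{\sqrt{2} - 4 i} \approx -179.56 + 38.027 i$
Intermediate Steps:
$E = 2 i \sqrt{2}$ ($E = \sqrt{43 - 51} = \sqrt{-8} = 2 i \sqrt{2} \approx 2.8284 i$)
$L{\left(f \right)} = f + f^{2} + \frac{f \left(113 + f\right)}{f + 2 i \sqrt{2}}$ ($L{\left(f \right)} = \left(f^{2} + \frac{f + 113}{f + 2 i \sqrt{2}} f\right) + f = \left(f^{2} + \frac{113 + f}{f + 2 i \sqrt{2}} f\right) + f = \left(f^{2} + \frac{f \left(113 + f\right)}{f + 2 i \sqrt{2}}\right) + f = f + f^{2} + \frac{f \left(113 + f\right)}{f + 2 i \sqrt{2}}$)
$- L{\left(p{\left(J \right)} \right)} = - \frac{8 \left(113 + 8^{2} + 2 \cdot 8 + 2 i \sqrt{2} + 2 i 8 \sqrt{2}\right)}{8 + 2 i \sqrt{2}} = - \frac{8 \left(113 + 64 + 16 + 2 i \sqrt{2} + 16 i \sqrt{2}\right)}{8 + 2 i \sqrt{2}} = - \frac{8 \left(193 + 18 i \sqrt{2}\right)}{8 + 2 i \sqrt{2}}$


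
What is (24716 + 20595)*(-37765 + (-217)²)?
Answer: 422479764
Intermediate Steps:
(24716 + 20595)*(-37765 + (-217)²) = 45311*(-37765 + 47089) = 45311*9324 = 422479764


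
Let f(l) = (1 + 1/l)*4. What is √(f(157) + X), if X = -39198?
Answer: I*√966092278/157 ≈ 197.97*I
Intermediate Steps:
f(l) = 4 + 4/l (f(l) = (1 + 1/l)*4 = 4 + 4/l)
√(f(157) + X) = √((4 + 4/157) - 39198) = √(632/157 - 39198) = √(-6153454/157) = I*√966092278/157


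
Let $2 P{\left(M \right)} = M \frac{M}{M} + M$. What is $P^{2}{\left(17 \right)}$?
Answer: $289$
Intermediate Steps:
$P{\left(M \right)} = M$ ($P{\left(M \right)} = \frac{M \frac{M}{M} + M}{2} = \frac{M 1 + M}{2} = \frac{M + M}{2} = \frac{2 M}{2} = M$)
$P^{2}{\left(17 \right)} = 17^{2} = 289$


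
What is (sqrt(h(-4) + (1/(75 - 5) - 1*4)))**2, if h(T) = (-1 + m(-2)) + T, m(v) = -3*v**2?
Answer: -1469/70 ≈ -20.986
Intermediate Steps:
h(T) = -13 + T (h(T) = (-1 - 3*(-2)**2) + T = (-1 - 3*4) + T = (-1 - 12) + T = -13 + T)
(sqrt(h(-4) + (1/(75 - 5) - 1*4)))**2 = (sqrt((-13 - 4) + (1/(75 - 5) - 1*4)))**2 = (sqrt(-17 + (1/70 - 4)))**2 = (sqrt(-17 - 279/70))**2 = (sqrt(-1469/70))**2 = (I*sqrt(102830)/70)**2 = -1469/70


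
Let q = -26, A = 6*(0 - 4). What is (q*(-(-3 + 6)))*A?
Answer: -1872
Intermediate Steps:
A = -24 (A = 6*(-4) = -24)
(q*(-(-3 + 6)))*A = -(-26)*(-3 + 6)*(-24) = -(-26)*3*(-24) = -26*(-3)*(-24) = 78*(-24) = -1872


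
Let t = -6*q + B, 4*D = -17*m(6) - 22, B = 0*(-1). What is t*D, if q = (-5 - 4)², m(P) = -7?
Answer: -23571/2 ≈ -11786.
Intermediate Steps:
B = 0
D = 97/4 (D = (-17*(-7) - 22)/4 = (119 - 22)/4 = (¼)*97 = 97/4 ≈ 24.250)
q = 81 (q = (-9)² = 81)
t = -486 (t = -6*81 + 0 = -486 + 0 = -486)
t*D = -486*97/4 = -23571/2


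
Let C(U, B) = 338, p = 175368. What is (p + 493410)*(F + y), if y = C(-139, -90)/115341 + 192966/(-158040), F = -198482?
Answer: -22404370645090207081/168782330 ≈ -1.3274e+11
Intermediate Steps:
y = -1233526327/1012693980 (y = 338/115341 + 192966/(-158040) = 338*(1/115341) + 192966*(-1/158040) = 338/115341 - 32161/26340 = -1233526327/1012693980 ≈ -1.2181)
(p + 493410)*(F + y) = (175368 + 493410)*(-198482 - 1233526327/1012693980) = 668778*(-201002760064687/1012693980) = -22404370645090207081/168782330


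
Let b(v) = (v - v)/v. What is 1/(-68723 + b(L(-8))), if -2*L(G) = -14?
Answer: -1/68723 ≈ -1.4551e-5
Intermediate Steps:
L(G) = 7 (L(G) = -½*(-14) = 7)
b(v) = 0 (b(v) = 0/v = 0)
1/(-68723 + b(L(-8))) = 1/(-68723 + 0) = 1/(-68723) = -1/68723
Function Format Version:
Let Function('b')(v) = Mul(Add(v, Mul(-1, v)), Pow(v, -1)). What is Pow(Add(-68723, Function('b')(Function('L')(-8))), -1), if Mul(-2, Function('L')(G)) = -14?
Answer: Rational(-1, 68723) ≈ -1.4551e-5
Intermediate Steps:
Function('L')(G) = 7 (Function('L')(G) = Mul(Rational(-1, 2), -14) = 7)
Function('b')(v) = 0 (Function('b')(v) = Mul(0, Pow(v, -1)) = 0)
Pow(Add(-68723, Function('b')(Function('L')(-8))), -1) = Pow(Add(-68723, 0), -1) = Pow(-68723, -1) = Rational(-1, 68723)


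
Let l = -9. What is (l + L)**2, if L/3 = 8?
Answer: 225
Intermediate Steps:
L = 24 (L = 3*8 = 24)
(l + L)**2 = (-9 + 24)**2 = 15**2 = 225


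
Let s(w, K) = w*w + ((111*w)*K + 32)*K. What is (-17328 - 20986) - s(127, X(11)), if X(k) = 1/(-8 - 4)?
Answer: -2617835/48 ≈ -54538.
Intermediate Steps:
X(k) = -1/12 (X(k) = 1/(-12) = -1/12)
s(w, K) = w² + K*(32 + 111*K*w) (s(w, K) = w² + (111*K*w + 32)*K = w² + (32 + 111*K*w)*K = w² + K*(32 + 111*K*w))
(-17328 - 20986) - s(127, X(11)) = (-17328 - 20986) - (127² + 32*(-1/12) + 111*127*(-1/12)²) = -38314 - (16129 - 8/3 + 111*127*(1/144)) = -38314 - (16129 - 8/3 + 4699/48) = -38314 - 1*778763/48 = -38314 - 778763/48 = -2617835/48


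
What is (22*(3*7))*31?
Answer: 14322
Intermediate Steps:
(22*(3*7))*31 = (22*21)*31 = 462*31 = 14322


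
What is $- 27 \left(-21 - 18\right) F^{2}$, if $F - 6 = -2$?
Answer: $16848$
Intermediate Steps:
$F = 4$ ($F = 6 - 2 = 4$)
$- 27 \left(-21 - 18\right) F^{2} = - 27 \left(-21 - 18\right) 4^{2} = - 27 \left(-21 - 18\right) 16 = \left(-27\right) \left(-39\right) 16 = 1053 \cdot 16 = 16848$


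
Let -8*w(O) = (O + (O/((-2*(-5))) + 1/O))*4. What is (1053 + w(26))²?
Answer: 72930783249/67600 ≈ 1.0789e+6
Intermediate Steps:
w(O) = -11*O/20 - 1/(2*O) (w(O) = -(O + (O/((-2*(-5))) + 1/O))*4/8 = -(O + (O/10 + 1/O))*4/8 = -(O + (1/O + O/10))*4/8 = -(1/O + 11*O/10)*4/8 = -(4/O + 22*O/5)/8 = -11*O/20 - 1/(2*O))
(1053 + w(26))² = (1053 + (1/20)*(-10 - 11*26²)/26)² = (1053 + (1/20)*(1/26)*(-10 - 11*676))² = (1053 + (1/20)*(1/26)*(-10 - 7436))² = (1053 + (1/20)*(1/26)*(-7446))² = (1053 - 3723/260)² = (270057/260)² = 72930783249/67600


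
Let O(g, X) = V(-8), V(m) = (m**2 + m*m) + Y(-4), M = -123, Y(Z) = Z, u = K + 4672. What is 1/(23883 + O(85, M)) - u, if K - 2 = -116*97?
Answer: 157918047/24007 ≈ 6578.0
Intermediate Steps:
K = -11250 (K = 2 - 116*97 = 2 - 11252 = -11250)
u = -6578 (u = -11250 + 4672 = -6578)
V(m) = -4 + 2*m**2 (V(m) = (m**2 + m*m) - 4 = (m**2 + m**2) - 4 = 2*m**2 - 4 = -4 + 2*m**2)
O(g, X) = 124 (O(g, X) = -4 + 2*(-8)**2 = -4 + 2*64 = -4 + 128 = 124)
1/(23883 + O(85, M)) - u = 1/(23883 + 124) - 1*(-6578) = 1/24007 + 6578 = 157918047/24007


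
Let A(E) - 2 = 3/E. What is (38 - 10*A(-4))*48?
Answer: 1224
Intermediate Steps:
A(E) = 2 + 3/E
(38 - 10*A(-4))*48 = (38 - 10*(2 + 3/(-4)))*48 = (38 - 10*(2 + 3*(-1/4)))*48 = (38 - 10*(2 - 3/4))*48 = (38 - 10*5/4)*48 = (38 - 25/2)*48 = (51/2)*48 = 1224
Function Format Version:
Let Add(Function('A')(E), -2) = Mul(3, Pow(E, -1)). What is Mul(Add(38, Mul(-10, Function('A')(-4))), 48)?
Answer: 1224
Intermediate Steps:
Function('A')(E) = Add(2, Mul(3, Pow(E, -1)))
Mul(Add(38, Mul(-10, Function('A')(-4))), 48) = Mul(Add(38, Mul(-10, Add(2, Mul(3, Pow(-4, -1))))), 48) = Mul(Add(38, Mul(-10, Add(2, Mul(3, Rational(-1, 4))))), 48) = Mul(Add(38, Mul(-10, Add(2, Rational(-3, 4)))), 48) = Mul(Add(38, Mul(-10, Rational(5, 4))), 48) = Mul(Add(38, Rational(-25, 2)), 48) = Mul(Rational(51, 2), 48) = 1224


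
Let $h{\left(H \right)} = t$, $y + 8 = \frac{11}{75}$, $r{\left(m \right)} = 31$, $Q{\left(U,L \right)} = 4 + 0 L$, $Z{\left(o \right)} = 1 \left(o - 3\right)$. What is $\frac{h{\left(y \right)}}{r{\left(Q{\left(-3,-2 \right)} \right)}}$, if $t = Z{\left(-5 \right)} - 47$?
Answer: $- \frac{55}{31} \approx -1.7742$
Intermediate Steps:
$Z{\left(o \right)} = -3 + o$ ($Z{\left(o \right)} = 1 \left(-3 + o\right) = -3 + o$)
$Q{\left(U,L \right)} = 4$ ($Q{\left(U,L \right)} = 4 + 0 = 4$)
$y = - \frac{589}{75}$ ($y = -8 + \frac{11}{75} = - \frac{589}{75} \approx -7.8533$)
$t = -55$ ($t = \left(-3 - 5\right) - 47 = -8 - 47 = -55$)
$h{\left(H \right)} = -55$
$\frac{h{\left(y \right)}}{r{\left(Q{\left(-3,-2 \right)} \right)}} = - \frac{55}{31}$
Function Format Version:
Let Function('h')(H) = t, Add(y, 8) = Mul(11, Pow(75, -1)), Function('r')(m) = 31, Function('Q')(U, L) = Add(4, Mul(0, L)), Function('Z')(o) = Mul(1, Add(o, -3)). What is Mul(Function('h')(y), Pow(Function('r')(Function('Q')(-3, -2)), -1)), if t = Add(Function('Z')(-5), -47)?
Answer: Rational(-55, 31) ≈ -1.7742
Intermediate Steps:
Function('Z')(o) = Add(-3, o) (Function('Z')(o) = Mul(1, Add(-3, o)) = Add(-3, o))
Function('Q')(U, L) = 4 (Function('Q')(U, L) = Add(4, 0) = 4)
y = Rational(-589, 75) (y = Add(-8, Mul(11, Pow(75, -1))) = Add(-8, Mul(11, Rational(1, 75))) = Add(-8, Rational(11, 75)) = Rational(-589, 75) ≈ -7.8533)
t = -55 (t = Add(Add(-3, -5), -47) = Add(-8, -47) = -55)
Function('h')(H) = -55
Mul(Function('h')(y), Pow(Function('r')(Function('Q')(-3, -2)), -1)) = Mul(-55, Pow(31, -1)) = Mul(-55, Rational(1, 31)) = Rational(-55, 31)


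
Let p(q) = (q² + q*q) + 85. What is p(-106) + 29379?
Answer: 51936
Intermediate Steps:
p(q) = 85 + 2*q² (p(q) = (q² + q²) + 85 = 2*q² + 85 = 85 + 2*q²)
p(-106) + 29379 = (85 + 2*(-106)²) + 29379 = (85 + 2*11236) + 29379 = (85 + 22472) + 29379 = 22557 + 29379 = 51936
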